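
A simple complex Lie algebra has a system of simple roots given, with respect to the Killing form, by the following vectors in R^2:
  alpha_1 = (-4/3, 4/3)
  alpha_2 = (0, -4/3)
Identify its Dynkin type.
B2

Compute the Cartan integers a_ij = 2(alpha_i, alpha_j)/(alpha_j, alpha_j); the resulting 2x2 Cartan matrix is
[[2, -2], [-1, 2]].
The roots have two lengths (squared-length ratio 2:1); the short ones are alpha_{2}. The associated Dynkin diagram is a chain of 2 nodes with a double edge at one end; the terminal node there is the unique short simple root (B_2), so the type is B_2 (the algebra so(5)).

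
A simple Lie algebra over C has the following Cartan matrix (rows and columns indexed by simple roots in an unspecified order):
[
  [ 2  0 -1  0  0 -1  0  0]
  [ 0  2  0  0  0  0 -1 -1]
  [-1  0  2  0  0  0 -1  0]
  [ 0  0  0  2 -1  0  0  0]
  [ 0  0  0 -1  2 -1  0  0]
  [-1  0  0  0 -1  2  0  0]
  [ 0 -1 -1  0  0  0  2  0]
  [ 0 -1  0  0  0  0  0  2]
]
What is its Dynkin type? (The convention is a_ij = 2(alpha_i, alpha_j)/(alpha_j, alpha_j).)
The matrix has rank 8 with 2's on the diagonal. Reading the off-diagonal entries as Dynkin edges (a single edge where a_ij = a_ji = -1; a double or triple edge where a_ij * a_ji = 2 or 3), the diagram is a chain of 8 nodes with single edges (A_8). One simple-root ordering that puts it in standard form is (alpha_8, alpha_2, alpha_7, alpha_3, alpha_1, alpha_6, alpha_5, alpha_4). So the algebra is type A_8, i.e. sl(9).

A8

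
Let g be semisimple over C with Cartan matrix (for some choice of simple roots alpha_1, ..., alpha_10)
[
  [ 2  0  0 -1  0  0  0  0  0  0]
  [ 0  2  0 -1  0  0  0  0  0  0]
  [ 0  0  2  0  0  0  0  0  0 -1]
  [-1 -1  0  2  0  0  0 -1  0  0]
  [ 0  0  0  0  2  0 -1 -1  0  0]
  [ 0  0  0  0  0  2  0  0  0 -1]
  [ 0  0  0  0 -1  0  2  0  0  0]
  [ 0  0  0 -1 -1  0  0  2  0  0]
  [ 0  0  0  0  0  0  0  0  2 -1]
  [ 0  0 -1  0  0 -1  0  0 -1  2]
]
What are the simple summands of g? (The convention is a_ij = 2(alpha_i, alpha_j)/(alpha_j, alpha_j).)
D_4 (so(8)) + D_6 (so(12))

The diagram associated to this matrix has two connected components: the simple roots {alpha_3, alpha_6, alpha_9, alpha_10} form a chain of 2 nodes with a fork of two nodes at one end (D_4), and {alpha_1, alpha_2, alpha_4, alpha_5, alpha_7, alpha_8} form a chain of 4 nodes with a fork of two nodes at one end (D_6). A semisimple Lie algebra decomposes uniquely as the direct sum of simple ideals, one per connected component of its Dynkin diagram, so g ≅ D_4 ⊕ D_6 (dimension 28 + 66 = 94).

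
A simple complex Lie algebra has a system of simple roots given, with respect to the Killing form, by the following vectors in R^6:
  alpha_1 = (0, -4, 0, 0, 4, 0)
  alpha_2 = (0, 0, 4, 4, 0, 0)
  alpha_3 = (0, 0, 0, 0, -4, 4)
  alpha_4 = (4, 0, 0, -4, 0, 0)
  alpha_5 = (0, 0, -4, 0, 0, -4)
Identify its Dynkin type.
A_5 (sl(6))

Compute the Cartan integers a_ij = 2(alpha_i, alpha_j)/(alpha_j, alpha_j); the resulting 5x5 Cartan matrix is
[[2, 0, -1, 0, 0], [0, 2, 0, -1, -1], [-1, 0, 2, 0, -1], [0, -1, 0, 2, 0], [0, -1, -1, 0, 2]].
All simple roots have the same length, so the diagram is simply laced. The associated Dynkin diagram is a chain of 5 nodes with single edges (A_5), so the type is A_5 (the algebra sl(6)).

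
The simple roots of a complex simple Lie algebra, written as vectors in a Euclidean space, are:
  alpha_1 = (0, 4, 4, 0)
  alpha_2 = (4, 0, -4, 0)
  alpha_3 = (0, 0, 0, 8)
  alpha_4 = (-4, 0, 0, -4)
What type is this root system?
Compute the Cartan integers a_ij = 2(alpha_i, alpha_j)/(alpha_j, alpha_j); the resulting 4x4 Cartan matrix is
[[2, -1, 0, 0], [-1, 2, 0, -1], [0, 0, 2, -2], [0, -1, -1, 2]].
The roots have two lengths (squared-length ratio 2:1); the short ones are alpha_{1,2,4}. The associated Dynkin diagram is a chain of 4 nodes with a double edge at one end; the terminal node there is the unique long simple root (C_4), so the type is C_4 (the algebra sp(8)).

C_4 (sp(8))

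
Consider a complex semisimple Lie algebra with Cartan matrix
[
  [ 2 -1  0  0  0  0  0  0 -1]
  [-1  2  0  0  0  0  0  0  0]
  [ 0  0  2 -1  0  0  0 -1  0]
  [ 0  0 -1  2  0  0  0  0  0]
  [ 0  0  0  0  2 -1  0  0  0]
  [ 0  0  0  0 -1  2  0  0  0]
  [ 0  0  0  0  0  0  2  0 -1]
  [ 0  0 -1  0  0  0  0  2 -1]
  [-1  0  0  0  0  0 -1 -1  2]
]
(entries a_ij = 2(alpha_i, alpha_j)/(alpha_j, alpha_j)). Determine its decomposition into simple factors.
The diagram associated to this matrix has two connected components: the simple roots {alpha_5, alpha_6} form a chain of 2 nodes with single edges (A_2), and {alpha_1, alpha_2, alpha_3, alpha_4, alpha_7, alpha_8, alpha_9} form a chain of 6 nodes with one extra node attached to the third node from one end (E_7). A semisimple Lie algebra decomposes uniquely as the direct sum of simple ideals, one per connected component of its Dynkin diagram, so g ≅ A_2 ⊕ E_7 (dimension 8 + 133 = 141).

A_2 + E_7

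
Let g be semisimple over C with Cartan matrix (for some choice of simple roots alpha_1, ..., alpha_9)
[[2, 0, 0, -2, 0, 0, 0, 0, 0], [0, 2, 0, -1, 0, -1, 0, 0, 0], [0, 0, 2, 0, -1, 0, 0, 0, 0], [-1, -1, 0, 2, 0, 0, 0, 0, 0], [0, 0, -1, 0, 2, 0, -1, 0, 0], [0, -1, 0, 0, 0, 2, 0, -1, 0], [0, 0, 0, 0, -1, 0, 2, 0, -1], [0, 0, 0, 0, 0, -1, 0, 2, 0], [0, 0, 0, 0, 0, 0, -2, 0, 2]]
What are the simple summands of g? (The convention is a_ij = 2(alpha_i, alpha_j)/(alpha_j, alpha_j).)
type C_4 ⊕ type C_5

The diagram associated to this matrix has two connected components: the simple roots {alpha_3, alpha_5, alpha_7, alpha_9} form a chain of 4 nodes with a double edge at one end; the terminal node there is the unique long simple root (C_4), and {alpha_1, alpha_2, alpha_4, alpha_6, alpha_8} form a chain of 5 nodes with a double edge at one end; the terminal node there is the unique long simple root (C_5). A semisimple Lie algebra decomposes uniquely as the direct sum of simple ideals, one per connected component of its Dynkin diagram, so g ≅ C_4 ⊕ C_5 (dimension 36 + 55 = 91).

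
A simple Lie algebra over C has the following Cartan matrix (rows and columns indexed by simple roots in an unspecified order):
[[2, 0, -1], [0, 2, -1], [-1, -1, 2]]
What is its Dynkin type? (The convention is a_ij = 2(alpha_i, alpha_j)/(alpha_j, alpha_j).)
A_3

The matrix has rank 3 with 2's on the diagonal. Reading the off-diagonal entries as Dynkin edges (a single edge where a_ij = a_ji = -1; a double or triple edge where a_ij * a_ji = 2 or 3), the diagram is a chain of 3 nodes with single edges (A_3). One simple-root ordering that puts it in standard form is (alpha_1, alpha_3, alpha_2). So the algebra is type A_3, i.e. sl(4).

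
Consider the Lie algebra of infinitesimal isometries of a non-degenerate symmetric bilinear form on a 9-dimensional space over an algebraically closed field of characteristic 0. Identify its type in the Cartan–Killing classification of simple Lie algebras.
B4

This is so(9) with 9 odd, which has dimension 9(9-1)/2 = 36 and rank (9-1)/2 = 4. In the classification of classical Lie algebras, the orthogonal algebra so(2n+1) in an odd number of variables has type B_n; here n = 4, so the Dynkin diagram is a chain of 4 nodes with a double edge at one end; the terminal node there is the unique short simple root (B_4). Hence the type is B_4.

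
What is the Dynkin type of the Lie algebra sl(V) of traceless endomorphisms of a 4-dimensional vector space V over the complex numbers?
This is sl(4), which has dimension 4^2 - 1 = 15 and rank 4 - 1 = 3 (a Cartan subalgebra is the diagonal traceless matrices). In the classification of classical Lie algebras, the special linear algebra sl(n+1) has type A_n; here n = 3, so the Dynkin diagram is a chain of 3 nodes with single edges (A_3). Hence the type is A_3.

A_3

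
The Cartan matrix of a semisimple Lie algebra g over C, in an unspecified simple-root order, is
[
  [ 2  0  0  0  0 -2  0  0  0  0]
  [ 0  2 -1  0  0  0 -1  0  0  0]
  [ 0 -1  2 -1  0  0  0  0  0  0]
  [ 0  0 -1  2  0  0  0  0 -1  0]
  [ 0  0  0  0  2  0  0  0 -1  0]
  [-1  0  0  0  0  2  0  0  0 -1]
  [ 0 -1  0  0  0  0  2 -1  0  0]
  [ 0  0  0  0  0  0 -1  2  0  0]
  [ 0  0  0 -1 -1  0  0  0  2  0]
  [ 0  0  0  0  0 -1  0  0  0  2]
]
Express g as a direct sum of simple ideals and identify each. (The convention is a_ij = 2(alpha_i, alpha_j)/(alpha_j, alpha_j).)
A_7 (sl(8)) + C_3 (sp(6))

The diagram associated to this matrix has two connected components: the simple roots {alpha_2, alpha_3, alpha_4, alpha_5, alpha_7, alpha_8, alpha_9} form a chain of 7 nodes with single edges (A_7), and {alpha_1, alpha_6, alpha_10} form a chain of 3 nodes with a double edge at one end; the terminal node there is the unique long simple root (C_3). A semisimple Lie algebra decomposes uniquely as the direct sum of simple ideals, one per connected component of its Dynkin diagram, so g ≅ A_7 ⊕ C_3 (dimension 63 + 21 = 84).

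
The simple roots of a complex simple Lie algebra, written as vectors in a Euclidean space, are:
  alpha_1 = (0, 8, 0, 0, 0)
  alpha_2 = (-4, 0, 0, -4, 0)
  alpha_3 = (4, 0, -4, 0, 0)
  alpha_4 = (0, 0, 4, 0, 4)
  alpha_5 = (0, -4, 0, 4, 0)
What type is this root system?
C5

Compute the Cartan integers a_ij = 2(alpha_i, alpha_j)/(alpha_j, alpha_j); the resulting 5x5 Cartan matrix is
[[2, 0, 0, 0, -2], [0, 2, -1, 0, -1], [0, -1, 2, -1, 0], [0, 0, -1, 2, 0], [-1, -1, 0, 0, 2]].
The roots have two lengths (squared-length ratio 2:1); the short ones are alpha_{2,3,4,5}. The associated Dynkin diagram is a chain of 5 nodes with a double edge at one end; the terminal node there is the unique long simple root (C_5), so the type is C_5 (the algebra sp(10)).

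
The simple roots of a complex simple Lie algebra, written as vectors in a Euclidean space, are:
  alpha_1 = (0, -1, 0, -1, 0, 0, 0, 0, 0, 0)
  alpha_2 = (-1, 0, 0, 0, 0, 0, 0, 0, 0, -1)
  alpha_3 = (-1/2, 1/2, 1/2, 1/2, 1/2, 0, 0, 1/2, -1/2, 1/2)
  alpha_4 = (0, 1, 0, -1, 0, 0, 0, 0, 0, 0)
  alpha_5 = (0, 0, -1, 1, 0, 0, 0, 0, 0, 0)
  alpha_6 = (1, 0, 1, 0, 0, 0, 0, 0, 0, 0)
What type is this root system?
type E_6

Compute the Cartan integers a_ij = 2(alpha_i, alpha_j)/(alpha_j, alpha_j); the resulting 6x6 Cartan matrix is
[[2, 0, -1, 0, -1, 0], [0, 2, 0, 0, 0, -1], [-1, 0, 2, 0, 0, 0], [0, 0, 0, 2, -1, 0], [-1, 0, 0, -1, 2, -1], [0, -1, 0, 0, -1, 2]].
All simple roots have the same length, so the diagram is simply laced. The associated Dynkin diagram is a chain of 5 nodes with one extra node attached to the third node from one end (E_6), so the type is E_6.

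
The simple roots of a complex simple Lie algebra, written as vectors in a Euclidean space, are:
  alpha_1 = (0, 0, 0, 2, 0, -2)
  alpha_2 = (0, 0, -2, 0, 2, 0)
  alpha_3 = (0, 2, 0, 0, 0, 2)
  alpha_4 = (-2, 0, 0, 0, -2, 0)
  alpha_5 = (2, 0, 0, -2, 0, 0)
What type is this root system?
type A_5

Compute the Cartan integers a_ij = 2(alpha_i, alpha_j)/(alpha_j, alpha_j); the resulting 5x5 Cartan matrix is
[[2, 0, -1, 0, -1], [0, 2, 0, -1, 0], [-1, 0, 2, 0, 0], [0, -1, 0, 2, -1], [-1, 0, 0, -1, 2]].
All simple roots have the same length, so the diagram is simply laced. The associated Dynkin diagram is a chain of 5 nodes with single edges (A_5), so the type is A_5 (the algebra sl(6)).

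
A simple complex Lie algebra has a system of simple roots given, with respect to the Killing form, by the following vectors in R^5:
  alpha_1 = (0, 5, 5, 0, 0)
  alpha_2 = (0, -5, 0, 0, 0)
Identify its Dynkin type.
Compute the Cartan integers a_ij = 2(alpha_i, alpha_j)/(alpha_j, alpha_j); the resulting 2x2 Cartan matrix is
[[2, -2], [-1, 2]].
The roots have two lengths (squared-length ratio 2:1); the short ones are alpha_{2}. The associated Dynkin diagram is a chain of 2 nodes with a double edge at one end; the terminal node there is the unique short simple root (B_2), so the type is B_2 (the algebra so(5)).

B2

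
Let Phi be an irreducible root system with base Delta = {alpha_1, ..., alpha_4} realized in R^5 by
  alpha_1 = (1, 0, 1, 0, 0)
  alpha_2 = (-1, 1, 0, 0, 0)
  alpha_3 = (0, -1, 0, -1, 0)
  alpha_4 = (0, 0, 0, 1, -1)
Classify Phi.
Compute the Cartan integers a_ij = 2(alpha_i, alpha_j)/(alpha_j, alpha_j); the resulting 4x4 Cartan matrix is
[[2, -1, 0, 0], [-1, 2, -1, 0], [0, -1, 2, -1], [0, 0, -1, 2]].
All simple roots have the same length, so the diagram is simply laced. The associated Dynkin diagram is a chain of 4 nodes with single edges (A_4), so the type is A_4 (the algebra sl(5)).

A_4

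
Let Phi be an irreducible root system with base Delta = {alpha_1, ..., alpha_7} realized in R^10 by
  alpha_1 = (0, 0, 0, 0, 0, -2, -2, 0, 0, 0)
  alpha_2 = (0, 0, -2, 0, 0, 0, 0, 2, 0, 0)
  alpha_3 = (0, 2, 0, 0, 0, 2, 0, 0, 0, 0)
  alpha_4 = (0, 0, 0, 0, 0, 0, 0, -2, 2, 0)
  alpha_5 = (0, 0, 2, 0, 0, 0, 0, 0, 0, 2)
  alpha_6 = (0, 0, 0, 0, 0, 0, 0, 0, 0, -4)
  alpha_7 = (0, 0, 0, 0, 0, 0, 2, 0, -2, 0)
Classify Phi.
Compute the Cartan integers a_ij = 2(alpha_i, alpha_j)/(alpha_j, alpha_j); the resulting 7x7 Cartan matrix is
[[2, 0, -1, 0, 0, 0, -1], [0, 2, 0, -1, -1, 0, 0], [-1, 0, 2, 0, 0, 0, 0], [0, -1, 0, 2, 0, 0, -1], [0, -1, 0, 0, 2, -1, 0], [0, 0, 0, 0, -2, 2, 0], [-1, 0, 0, -1, 0, 0, 2]].
The roots have two lengths (squared-length ratio 2:1); the short ones are alpha_{1,2,3,4,5,7}. The associated Dynkin diagram is a chain of 7 nodes with a double edge at one end; the terminal node there is the unique long simple root (C_7), so the type is C_7 (the algebra sp(14)).

C_7 (sp(14))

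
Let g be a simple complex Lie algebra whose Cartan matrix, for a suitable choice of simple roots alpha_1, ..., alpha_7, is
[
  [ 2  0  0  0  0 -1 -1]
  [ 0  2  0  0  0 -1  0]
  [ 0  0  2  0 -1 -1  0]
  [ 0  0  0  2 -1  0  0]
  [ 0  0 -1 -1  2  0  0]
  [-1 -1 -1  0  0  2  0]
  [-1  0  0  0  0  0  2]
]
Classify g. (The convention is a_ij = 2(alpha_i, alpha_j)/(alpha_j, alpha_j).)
E7

The matrix has rank 7 with 2's on the diagonal. Reading the off-diagonal entries as Dynkin edges (a single edge where a_ij = a_ji = -1; a double or triple edge where a_ij * a_ji = 2 or 3), the diagram is a chain of 6 nodes with one extra node attached to the third node from one end (E_7). One simple-root ordering that puts it in standard form is (alpha_7, alpha_2, alpha_1, alpha_6, alpha_3, alpha_5, alpha_4). So the algebra is type E_7.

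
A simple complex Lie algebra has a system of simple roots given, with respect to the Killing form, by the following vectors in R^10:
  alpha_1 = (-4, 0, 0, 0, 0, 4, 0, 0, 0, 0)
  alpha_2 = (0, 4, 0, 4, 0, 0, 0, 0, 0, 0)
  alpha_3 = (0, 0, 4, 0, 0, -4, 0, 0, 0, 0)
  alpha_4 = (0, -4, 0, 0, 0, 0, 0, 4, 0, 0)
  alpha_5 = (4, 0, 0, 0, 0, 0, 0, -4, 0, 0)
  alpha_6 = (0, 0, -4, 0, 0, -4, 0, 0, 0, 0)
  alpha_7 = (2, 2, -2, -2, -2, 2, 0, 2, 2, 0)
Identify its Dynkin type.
E7

Compute the Cartan integers a_ij = 2(alpha_i, alpha_j)/(alpha_j, alpha_j); the resulting 7x7 Cartan matrix is
[[2, 0, -1, 0, -1, -1, 0], [0, 2, 0, -1, 0, 0, 0], [-1, 0, 2, 0, 0, 0, -1], [0, -1, 0, 2, -1, 0, 0], [-1, 0, 0, -1, 2, 0, 0], [-1, 0, 0, 0, 0, 2, 0], [0, 0, -1, 0, 0, 0, 2]].
All simple roots have the same length, so the diagram is simply laced. The associated Dynkin diagram is a chain of 6 nodes with one extra node attached to the third node from one end (E_7), so the type is E_7.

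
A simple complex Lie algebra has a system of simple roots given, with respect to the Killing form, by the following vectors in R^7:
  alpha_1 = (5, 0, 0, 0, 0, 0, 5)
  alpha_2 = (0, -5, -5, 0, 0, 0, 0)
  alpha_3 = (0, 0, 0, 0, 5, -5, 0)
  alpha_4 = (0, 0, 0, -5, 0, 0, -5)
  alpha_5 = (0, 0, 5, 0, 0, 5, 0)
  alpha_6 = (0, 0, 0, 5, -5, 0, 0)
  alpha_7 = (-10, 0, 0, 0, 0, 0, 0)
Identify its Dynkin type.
Compute the Cartan integers a_ij = 2(alpha_i, alpha_j)/(alpha_j, alpha_j); the resulting 7x7 Cartan matrix is
[[2, 0, 0, -1, 0, 0, -1], [0, 2, 0, 0, -1, 0, 0], [0, 0, 2, 0, -1, -1, 0], [-1, 0, 0, 2, 0, -1, 0], [0, -1, -1, 0, 2, 0, 0], [0, 0, -1, -1, 0, 2, 0], [-2, 0, 0, 0, 0, 0, 2]].
The roots have two lengths (squared-length ratio 2:1); the short ones are alpha_{1,2,3,4,5,6}. The associated Dynkin diagram is a chain of 7 nodes with a double edge at one end; the terminal node there is the unique long simple root (C_7), so the type is C_7 (the algebra sp(14)).

C_7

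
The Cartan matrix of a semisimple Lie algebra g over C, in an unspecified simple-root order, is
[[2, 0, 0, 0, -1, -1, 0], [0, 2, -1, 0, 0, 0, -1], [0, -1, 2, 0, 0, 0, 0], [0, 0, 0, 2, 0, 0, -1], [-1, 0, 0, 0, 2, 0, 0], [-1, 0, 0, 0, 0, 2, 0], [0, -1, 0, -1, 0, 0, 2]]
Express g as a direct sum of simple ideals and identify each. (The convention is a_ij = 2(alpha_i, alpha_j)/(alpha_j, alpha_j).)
The diagram associated to this matrix has two connected components: the simple roots {alpha_1, alpha_5, alpha_6} form a chain of 3 nodes with single edges (A_3), and {alpha_2, alpha_3, alpha_4, alpha_7} form a chain of 4 nodes with single edges (A_4). A semisimple Lie algebra decomposes uniquely as the direct sum of simple ideals, one per connected component of its Dynkin diagram, so g ≅ A_3 ⊕ A_4 (dimension 15 + 24 = 39).

A_3 + A_4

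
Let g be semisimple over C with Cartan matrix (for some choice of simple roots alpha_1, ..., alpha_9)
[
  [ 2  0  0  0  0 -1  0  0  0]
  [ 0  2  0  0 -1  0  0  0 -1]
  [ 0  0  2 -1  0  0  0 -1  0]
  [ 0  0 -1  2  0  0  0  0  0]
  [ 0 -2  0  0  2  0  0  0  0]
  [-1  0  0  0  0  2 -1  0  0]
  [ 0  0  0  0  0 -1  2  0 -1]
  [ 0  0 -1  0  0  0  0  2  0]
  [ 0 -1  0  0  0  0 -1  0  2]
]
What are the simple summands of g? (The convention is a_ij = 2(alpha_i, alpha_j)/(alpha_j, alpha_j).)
The diagram associated to this matrix has two connected components: the simple roots {alpha_3, alpha_4, alpha_8} form a chain of 3 nodes with single edges (A_3), and {alpha_1, alpha_2, alpha_5, alpha_6, alpha_7, alpha_9} form a chain of 6 nodes with a double edge at one end; the terminal node there is the unique long simple root (C_6). A semisimple Lie algebra decomposes uniquely as the direct sum of simple ideals, one per connected component of its Dynkin diagram, so g ≅ A_3 ⊕ C_6 (dimension 15 + 78 = 93).

A3 + C6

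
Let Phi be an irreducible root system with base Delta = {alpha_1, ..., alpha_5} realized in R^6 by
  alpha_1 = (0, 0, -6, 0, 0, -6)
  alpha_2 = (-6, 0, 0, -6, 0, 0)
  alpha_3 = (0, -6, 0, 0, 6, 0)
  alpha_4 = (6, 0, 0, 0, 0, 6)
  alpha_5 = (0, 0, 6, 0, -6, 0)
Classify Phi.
Compute the Cartan integers a_ij = 2(alpha_i, alpha_j)/(alpha_j, alpha_j); the resulting 5x5 Cartan matrix is
[[2, 0, 0, -1, -1], [0, 2, 0, -1, 0], [0, 0, 2, 0, -1], [-1, -1, 0, 2, 0], [-1, 0, -1, 0, 2]].
All simple roots have the same length, so the diagram is simply laced. The associated Dynkin diagram is a chain of 5 nodes with single edges (A_5), so the type is A_5 (the algebra sl(6)).

A_5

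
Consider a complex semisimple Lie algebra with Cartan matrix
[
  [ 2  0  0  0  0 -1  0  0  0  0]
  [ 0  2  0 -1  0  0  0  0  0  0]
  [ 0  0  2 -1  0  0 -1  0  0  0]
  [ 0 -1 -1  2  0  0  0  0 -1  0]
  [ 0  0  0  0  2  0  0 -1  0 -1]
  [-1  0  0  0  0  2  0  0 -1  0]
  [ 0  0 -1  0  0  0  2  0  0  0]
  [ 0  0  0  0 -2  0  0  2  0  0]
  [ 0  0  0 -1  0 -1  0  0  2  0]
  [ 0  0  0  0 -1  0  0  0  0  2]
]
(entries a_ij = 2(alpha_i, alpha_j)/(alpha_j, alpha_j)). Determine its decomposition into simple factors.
C_3 ⊕ E_7

The diagram associated to this matrix has two connected components: the simple roots {alpha_5, alpha_8, alpha_10} form a chain of 3 nodes with a double edge at one end; the terminal node there is the unique long simple root (C_3), and {alpha_1, alpha_2, alpha_3, alpha_4, alpha_6, alpha_7, alpha_9} form a chain of 6 nodes with one extra node attached to the third node from one end (E_7). A semisimple Lie algebra decomposes uniquely as the direct sum of simple ideals, one per connected component of its Dynkin diagram, so g ≅ C_3 ⊕ E_7 (dimension 21 + 133 = 154).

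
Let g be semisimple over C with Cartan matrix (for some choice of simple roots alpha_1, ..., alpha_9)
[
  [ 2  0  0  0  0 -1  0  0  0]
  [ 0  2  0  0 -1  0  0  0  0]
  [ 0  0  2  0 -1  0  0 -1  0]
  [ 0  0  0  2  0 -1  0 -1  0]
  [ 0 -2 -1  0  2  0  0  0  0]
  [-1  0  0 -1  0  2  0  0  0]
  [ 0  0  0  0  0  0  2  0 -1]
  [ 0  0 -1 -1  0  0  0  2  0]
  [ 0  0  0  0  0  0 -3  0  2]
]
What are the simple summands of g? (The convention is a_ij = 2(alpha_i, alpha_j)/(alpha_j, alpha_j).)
The diagram associated to this matrix has two connected components: the simple roots {alpha_1, alpha_2, alpha_3, alpha_4, alpha_5, alpha_6, alpha_8} form a chain of 7 nodes with a double edge at one end; the terminal node there is the unique short simple root (B_7), and {alpha_7, alpha_9} form two nodes joined by a triple edge (G_2). A semisimple Lie algebra decomposes uniquely as the direct sum of simple ideals, one per connected component of its Dynkin diagram, so g ≅ B_7 ⊕ G_2 (dimension 105 + 14 = 119).

B7 ⊕ G2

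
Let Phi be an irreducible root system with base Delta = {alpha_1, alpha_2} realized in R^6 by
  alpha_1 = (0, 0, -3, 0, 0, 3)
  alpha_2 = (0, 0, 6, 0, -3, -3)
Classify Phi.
Compute the Cartan integers a_ij = 2(alpha_i, alpha_j)/(alpha_j, alpha_j); the resulting 2x2 Cartan matrix is
[[2, -1], [-3, 2]].
The roots have two lengths (squared-length ratio 3:1); the short ones are alpha_{1}. The associated Dynkin diagram is two nodes joined by a triple edge (G_2), so the type is G_2.

type G_2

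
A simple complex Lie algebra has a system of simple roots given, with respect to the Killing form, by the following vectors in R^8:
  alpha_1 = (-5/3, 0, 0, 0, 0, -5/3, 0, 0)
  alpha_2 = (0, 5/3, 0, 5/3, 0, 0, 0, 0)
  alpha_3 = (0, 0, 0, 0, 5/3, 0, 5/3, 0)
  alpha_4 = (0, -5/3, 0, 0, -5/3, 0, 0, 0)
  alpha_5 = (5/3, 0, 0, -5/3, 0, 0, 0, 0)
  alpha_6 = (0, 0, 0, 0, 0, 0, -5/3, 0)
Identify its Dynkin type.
B6

Compute the Cartan integers a_ij = 2(alpha_i, alpha_j)/(alpha_j, alpha_j); the resulting 6x6 Cartan matrix is
[[2, 0, 0, 0, -1, 0], [0, 2, 0, -1, -1, 0], [0, 0, 2, -1, 0, -2], [0, -1, -1, 2, 0, 0], [-1, -1, 0, 0, 2, 0], [0, 0, -1, 0, 0, 2]].
The roots have two lengths (squared-length ratio 2:1); the short ones are alpha_{6}. The associated Dynkin diagram is a chain of 6 nodes with a double edge at one end; the terminal node there is the unique short simple root (B_6), so the type is B_6 (the algebra so(13)).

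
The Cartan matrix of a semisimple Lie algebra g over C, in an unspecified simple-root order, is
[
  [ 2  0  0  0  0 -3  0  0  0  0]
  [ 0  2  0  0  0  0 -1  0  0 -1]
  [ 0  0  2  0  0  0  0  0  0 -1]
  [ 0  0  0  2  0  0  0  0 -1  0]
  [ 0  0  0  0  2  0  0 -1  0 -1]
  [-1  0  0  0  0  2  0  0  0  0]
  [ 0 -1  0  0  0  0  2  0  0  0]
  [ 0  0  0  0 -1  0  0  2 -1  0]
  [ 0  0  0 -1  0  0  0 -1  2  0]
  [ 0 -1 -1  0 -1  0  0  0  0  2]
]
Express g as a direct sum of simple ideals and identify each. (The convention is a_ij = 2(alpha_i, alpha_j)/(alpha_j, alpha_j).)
The diagram associated to this matrix has two connected components: the simple roots {alpha_2, alpha_3, alpha_4, alpha_5, alpha_7, alpha_8, alpha_9, alpha_10} form a chain of 7 nodes with one extra node attached to the third node from one end (E_8), and {alpha_1, alpha_6} form two nodes joined by a triple edge (G_2). A semisimple Lie algebra decomposes uniquely as the direct sum of simple ideals, one per connected component of its Dynkin diagram, so g ≅ E_8 ⊕ G_2 (dimension 248 + 14 = 262).

E8 ⊕ G2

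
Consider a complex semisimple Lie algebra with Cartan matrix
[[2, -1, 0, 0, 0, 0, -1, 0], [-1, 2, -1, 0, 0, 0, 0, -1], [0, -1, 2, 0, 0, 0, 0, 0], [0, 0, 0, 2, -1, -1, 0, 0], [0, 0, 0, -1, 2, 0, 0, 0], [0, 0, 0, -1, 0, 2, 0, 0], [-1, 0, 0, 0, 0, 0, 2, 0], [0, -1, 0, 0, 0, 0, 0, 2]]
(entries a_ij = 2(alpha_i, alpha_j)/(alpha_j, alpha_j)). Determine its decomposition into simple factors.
The diagram associated to this matrix has two connected components: the simple roots {alpha_4, alpha_5, alpha_6} form a chain of 3 nodes with single edges (A_3), and {alpha_1, alpha_2, alpha_3, alpha_7, alpha_8} form a chain of 3 nodes with a fork of two nodes at one end (D_5). A semisimple Lie algebra decomposes uniquely as the direct sum of simple ideals, one per connected component of its Dynkin diagram, so g ≅ A_3 ⊕ D_5 (dimension 15 + 45 = 60).

A3 + D5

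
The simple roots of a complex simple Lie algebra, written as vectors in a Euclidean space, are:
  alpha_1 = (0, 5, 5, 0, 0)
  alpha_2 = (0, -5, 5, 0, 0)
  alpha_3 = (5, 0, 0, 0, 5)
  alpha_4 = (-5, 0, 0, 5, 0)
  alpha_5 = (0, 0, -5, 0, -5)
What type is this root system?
D_5 (so(10))

Compute the Cartan integers a_ij = 2(alpha_i, alpha_j)/(alpha_j, alpha_j); the resulting 5x5 Cartan matrix is
[[2, 0, 0, 0, -1], [0, 2, 0, 0, -1], [0, 0, 2, -1, -1], [0, 0, -1, 2, 0], [-1, -1, -1, 0, 2]].
All simple roots have the same length, so the diagram is simply laced. The associated Dynkin diagram is a chain of 3 nodes with a fork of two nodes at one end (D_5), so the type is D_5 (the algebra so(10)).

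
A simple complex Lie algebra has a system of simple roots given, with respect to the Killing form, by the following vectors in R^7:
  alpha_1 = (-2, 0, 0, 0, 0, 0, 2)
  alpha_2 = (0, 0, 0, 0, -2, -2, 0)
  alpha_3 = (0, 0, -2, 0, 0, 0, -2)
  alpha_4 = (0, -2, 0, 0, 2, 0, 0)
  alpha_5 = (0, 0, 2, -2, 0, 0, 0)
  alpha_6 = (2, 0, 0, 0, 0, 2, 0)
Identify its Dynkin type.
Compute the Cartan integers a_ij = 2(alpha_i, alpha_j)/(alpha_j, alpha_j); the resulting 6x6 Cartan matrix is
[[2, 0, -1, 0, 0, -1], [0, 2, 0, -1, 0, -1], [-1, 0, 2, 0, -1, 0], [0, -1, 0, 2, 0, 0], [0, 0, -1, 0, 2, 0], [-1, -1, 0, 0, 0, 2]].
All simple roots have the same length, so the diagram is simply laced. The associated Dynkin diagram is a chain of 6 nodes with single edges (A_6), so the type is A_6 (the algebra sl(7)).

A6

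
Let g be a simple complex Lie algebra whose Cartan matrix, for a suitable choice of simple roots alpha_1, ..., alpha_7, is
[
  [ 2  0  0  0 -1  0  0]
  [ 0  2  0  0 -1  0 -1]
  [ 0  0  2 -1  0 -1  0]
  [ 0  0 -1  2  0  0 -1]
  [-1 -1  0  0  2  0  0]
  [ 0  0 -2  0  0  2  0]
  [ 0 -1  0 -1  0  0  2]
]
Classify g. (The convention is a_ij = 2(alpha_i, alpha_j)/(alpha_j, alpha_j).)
The matrix has rank 7 with 2's on the diagonal. Reading the off-diagonal entries as Dynkin edges (a single edge where a_ij = a_ji = -1; a double or triple edge where a_ij * a_ji = 2 or 3), the diagram is a chain of 7 nodes with a double edge at one end; the terminal node there is the unique long simple root (C_7). One simple-root ordering that puts it in standard form is (alpha_1, alpha_5, alpha_2, alpha_7, alpha_4, alpha_3, alpha_6). So the algebra is type C_7, i.e. sp(14).

C_7 (sp(14))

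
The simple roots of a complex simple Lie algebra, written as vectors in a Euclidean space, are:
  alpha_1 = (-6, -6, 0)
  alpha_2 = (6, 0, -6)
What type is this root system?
type A_2

Compute the Cartan integers a_ij = 2(alpha_i, alpha_j)/(alpha_j, alpha_j); the resulting 2x2 Cartan matrix is
[[2, -1], [-1, 2]].
All simple roots have the same length, so the diagram is simply laced. The associated Dynkin diagram is a chain of 2 nodes with single edges (A_2), so the type is A_2 (the algebra sl(3)).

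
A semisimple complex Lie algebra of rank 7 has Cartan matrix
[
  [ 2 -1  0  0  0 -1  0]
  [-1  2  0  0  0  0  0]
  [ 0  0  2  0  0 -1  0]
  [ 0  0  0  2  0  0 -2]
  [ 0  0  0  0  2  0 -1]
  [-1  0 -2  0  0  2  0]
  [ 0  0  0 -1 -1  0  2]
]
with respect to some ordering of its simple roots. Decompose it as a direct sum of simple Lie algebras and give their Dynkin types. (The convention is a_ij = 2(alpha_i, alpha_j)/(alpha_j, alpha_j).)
The diagram associated to this matrix has two connected components: the simple roots {alpha_1, alpha_2, alpha_3, alpha_6} form a chain of 4 nodes with a double edge at one end; the terminal node there is the unique short simple root (B_4), and {alpha_4, alpha_5, alpha_7} form a chain of 3 nodes with a double edge at one end; the terminal node there is the unique long simple root (C_3). A semisimple Lie algebra decomposes uniquely as the direct sum of simple ideals, one per connected component of its Dynkin diagram, so g ≅ B_4 ⊕ C_3 (dimension 36 + 21 = 57).

type B_4 + type C_3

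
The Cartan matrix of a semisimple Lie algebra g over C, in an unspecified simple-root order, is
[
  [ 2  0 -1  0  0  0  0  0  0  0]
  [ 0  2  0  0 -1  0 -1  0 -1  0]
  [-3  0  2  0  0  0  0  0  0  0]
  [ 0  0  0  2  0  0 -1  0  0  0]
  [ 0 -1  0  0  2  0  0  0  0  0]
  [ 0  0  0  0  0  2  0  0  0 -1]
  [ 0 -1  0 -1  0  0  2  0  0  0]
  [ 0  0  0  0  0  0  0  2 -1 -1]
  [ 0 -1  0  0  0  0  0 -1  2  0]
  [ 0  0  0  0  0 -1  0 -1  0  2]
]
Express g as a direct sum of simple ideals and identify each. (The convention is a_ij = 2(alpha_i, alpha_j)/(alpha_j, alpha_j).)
The diagram associated to this matrix has two connected components: the simple roots {alpha_2, alpha_4, alpha_5, alpha_6, alpha_7, alpha_8, alpha_9, alpha_10} form a chain of 7 nodes with one extra node attached to the third node from one end (E_8), and {alpha_1, alpha_3} form two nodes joined by a triple edge (G_2). A semisimple Lie algebra decomposes uniquely as the direct sum of simple ideals, one per connected component of its Dynkin diagram, so g ≅ E_8 ⊕ G_2 (dimension 248 + 14 = 262).

E_8 + G_2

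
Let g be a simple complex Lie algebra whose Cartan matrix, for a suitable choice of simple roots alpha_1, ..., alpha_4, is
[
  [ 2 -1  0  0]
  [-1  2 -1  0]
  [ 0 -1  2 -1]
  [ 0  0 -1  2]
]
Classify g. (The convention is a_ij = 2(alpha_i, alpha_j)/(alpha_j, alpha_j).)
A_4 (sl(5))

The matrix has rank 4 with 2's on the diagonal. Reading the off-diagonal entries as Dynkin edges (a single edge where a_ij = a_ji = -1; a double or triple edge where a_ij * a_ji = 2 or 3), the diagram is a chain of 4 nodes with single edges (A_4). One simple-root ordering that puts it in standard form is (alpha_4, alpha_3, alpha_2, alpha_1). So the algebra is type A_4, i.e. sl(5).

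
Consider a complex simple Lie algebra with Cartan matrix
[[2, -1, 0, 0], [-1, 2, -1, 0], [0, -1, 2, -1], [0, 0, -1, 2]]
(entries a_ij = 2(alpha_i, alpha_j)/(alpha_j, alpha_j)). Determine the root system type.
A4

The matrix has rank 4 with 2's on the diagonal. Reading the off-diagonal entries as Dynkin edges (a single edge where a_ij = a_ji = -1; a double or triple edge where a_ij * a_ji = 2 or 3), the diagram is a chain of 4 nodes with single edges (A_4). One simple-root ordering that puts it in standard form is (alpha_4, alpha_3, alpha_2, alpha_1). So the algebra is type A_4, i.e. sl(5).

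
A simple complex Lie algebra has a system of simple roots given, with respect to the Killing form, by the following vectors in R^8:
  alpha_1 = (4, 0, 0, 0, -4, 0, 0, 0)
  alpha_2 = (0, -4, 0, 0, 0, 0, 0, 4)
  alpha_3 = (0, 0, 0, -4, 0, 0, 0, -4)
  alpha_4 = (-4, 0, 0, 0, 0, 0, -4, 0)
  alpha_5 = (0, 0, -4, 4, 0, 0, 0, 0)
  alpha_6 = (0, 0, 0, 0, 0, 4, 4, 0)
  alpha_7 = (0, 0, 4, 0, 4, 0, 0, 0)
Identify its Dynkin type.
Compute the Cartan integers a_ij = 2(alpha_i, alpha_j)/(alpha_j, alpha_j); the resulting 7x7 Cartan matrix is
[[2, 0, 0, -1, 0, 0, -1], [0, 2, -1, 0, 0, 0, 0], [0, -1, 2, 0, -1, 0, 0], [-1, 0, 0, 2, 0, -1, 0], [0, 0, -1, 0, 2, 0, -1], [0, 0, 0, -1, 0, 2, 0], [-1, 0, 0, 0, -1, 0, 2]].
All simple roots have the same length, so the diagram is simply laced. The associated Dynkin diagram is a chain of 7 nodes with single edges (A_7), so the type is A_7 (the algebra sl(8)).

A7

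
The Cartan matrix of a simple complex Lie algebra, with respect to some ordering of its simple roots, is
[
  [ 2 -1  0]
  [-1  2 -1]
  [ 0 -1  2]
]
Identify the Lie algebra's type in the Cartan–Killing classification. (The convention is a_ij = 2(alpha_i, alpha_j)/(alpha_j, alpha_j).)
type A_3

The matrix has rank 3 with 2's on the diagonal. Reading the off-diagonal entries as Dynkin edges (a single edge where a_ij = a_ji = -1; a double or triple edge where a_ij * a_ji = 2 or 3), the diagram is a chain of 3 nodes with single edges (A_3). One simple-root ordering that puts it in standard form is (alpha_1, alpha_2, alpha_3). So the algebra is type A_3, i.e. sl(4).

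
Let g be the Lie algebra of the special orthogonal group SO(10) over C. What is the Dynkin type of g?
This is so(10) with 10 even, which has dimension 10(10-1)/2 = 45 and rank 10/2 = 5. In the classification of classical Lie algebras, the orthogonal algebra so(2n) in an even number of variables has type D_n; here n = 5, so the Dynkin diagram is a chain of 3 nodes with a fork of two nodes at one end (D_5). Hence the type is D_5.

type D_5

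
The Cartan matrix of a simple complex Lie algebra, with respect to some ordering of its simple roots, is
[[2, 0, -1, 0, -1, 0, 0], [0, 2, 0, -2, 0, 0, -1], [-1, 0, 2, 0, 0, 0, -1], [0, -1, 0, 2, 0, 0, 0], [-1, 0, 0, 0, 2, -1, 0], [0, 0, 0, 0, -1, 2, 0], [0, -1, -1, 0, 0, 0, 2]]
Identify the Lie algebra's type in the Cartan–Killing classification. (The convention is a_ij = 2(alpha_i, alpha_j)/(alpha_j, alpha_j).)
The matrix has rank 7 with 2's on the diagonal. Reading the off-diagonal entries as Dynkin edges (a single edge where a_ij = a_ji = -1; a double or triple edge where a_ij * a_ji = 2 or 3), the diagram is a chain of 7 nodes with a double edge at one end; the terminal node there is the unique short simple root (B_7). One simple-root ordering that puts it in standard form is (alpha_6, alpha_5, alpha_1, alpha_3, alpha_7, alpha_2, alpha_4). So the algebra is type B_7, i.e. so(15).

B_7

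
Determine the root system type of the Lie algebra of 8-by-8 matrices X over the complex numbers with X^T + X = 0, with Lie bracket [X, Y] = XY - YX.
This is so(8) with 8 even, which has dimension 8(8-1)/2 = 28 and rank 8/2 = 4. In the classification of classical Lie algebras, the orthogonal algebra so(2n) in an even number of variables has type D_n; here n = 4, so the Dynkin diagram is a chain of 2 nodes with a fork of two nodes at one end (D_4). Hence the type is D_4.

type D_4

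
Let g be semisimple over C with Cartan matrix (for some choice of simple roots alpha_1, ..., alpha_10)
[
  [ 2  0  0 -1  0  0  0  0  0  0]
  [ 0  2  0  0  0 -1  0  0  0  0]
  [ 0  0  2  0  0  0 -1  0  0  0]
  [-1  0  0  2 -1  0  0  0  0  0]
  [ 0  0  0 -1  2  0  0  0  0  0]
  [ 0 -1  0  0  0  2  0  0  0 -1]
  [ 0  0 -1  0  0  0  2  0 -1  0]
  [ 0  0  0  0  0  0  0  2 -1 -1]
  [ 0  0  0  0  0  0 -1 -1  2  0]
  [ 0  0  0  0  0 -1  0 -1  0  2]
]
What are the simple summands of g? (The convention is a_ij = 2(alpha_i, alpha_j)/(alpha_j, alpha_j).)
The diagram associated to this matrix has two connected components: the simple roots {alpha_1, alpha_4, alpha_5} form a chain of 3 nodes with single edges (A_3), and {alpha_2, alpha_3, alpha_6, alpha_7, alpha_8, alpha_9, alpha_10} form a chain of 7 nodes with single edges (A_7). A semisimple Lie algebra decomposes uniquely as the direct sum of simple ideals, one per connected component of its Dynkin diagram, so g ≅ A_3 ⊕ A_7 (dimension 15 + 63 = 78).

A3 + A7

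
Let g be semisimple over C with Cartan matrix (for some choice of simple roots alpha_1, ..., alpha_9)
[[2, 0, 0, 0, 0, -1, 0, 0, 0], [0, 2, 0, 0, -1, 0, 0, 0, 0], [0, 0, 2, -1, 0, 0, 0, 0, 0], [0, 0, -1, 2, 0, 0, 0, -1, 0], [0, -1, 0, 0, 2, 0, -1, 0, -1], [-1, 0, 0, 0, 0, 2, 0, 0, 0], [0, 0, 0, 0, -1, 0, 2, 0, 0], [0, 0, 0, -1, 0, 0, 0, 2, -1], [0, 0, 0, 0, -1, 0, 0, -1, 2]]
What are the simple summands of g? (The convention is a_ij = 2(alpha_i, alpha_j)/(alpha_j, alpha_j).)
A_2 ⊕ D_7

The diagram associated to this matrix has two connected components: the simple roots {alpha_1, alpha_6} form a chain of 2 nodes with single edges (A_2), and {alpha_2, alpha_3, alpha_4, alpha_5, alpha_7, alpha_8, alpha_9} form a chain of 5 nodes with a fork of two nodes at one end (D_7). A semisimple Lie algebra decomposes uniquely as the direct sum of simple ideals, one per connected component of its Dynkin diagram, so g ≅ A_2 ⊕ D_7 (dimension 8 + 91 = 99).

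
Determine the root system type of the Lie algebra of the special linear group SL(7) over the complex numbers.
type A_6

This is sl(7), which has dimension 7^2 - 1 = 48 and rank 7 - 1 = 6 (a Cartan subalgebra is the diagonal traceless matrices). In the classification of classical Lie algebras, the special linear algebra sl(n+1) has type A_n; here n = 6, so the Dynkin diagram is a chain of 6 nodes with single edges (A_6). Hence the type is A_6.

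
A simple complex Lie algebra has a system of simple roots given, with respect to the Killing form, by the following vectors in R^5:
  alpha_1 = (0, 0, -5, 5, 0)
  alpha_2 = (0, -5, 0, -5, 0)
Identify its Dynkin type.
Compute the Cartan integers a_ij = 2(alpha_i, alpha_j)/(alpha_j, alpha_j); the resulting 2x2 Cartan matrix is
[[2, -1], [-1, 2]].
All simple roots have the same length, so the diagram is simply laced. The associated Dynkin diagram is a chain of 2 nodes with single edges (A_2), so the type is A_2 (the algebra sl(3)).

type A_2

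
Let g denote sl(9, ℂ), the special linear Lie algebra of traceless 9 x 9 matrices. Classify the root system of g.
type A_8

This is sl(9), which has dimension 9^2 - 1 = 80 and rank 9 - 1 = 8 (a Cartan subalgebra is the diagonal traceless matrices). In the classification of classical Lie algebras, the special linear algebra sl(n+1) has type A_n; here n = 8, so the Dynkin diagram is a chain of 8 nodes with single edges (A_8). Hence the type is A_8.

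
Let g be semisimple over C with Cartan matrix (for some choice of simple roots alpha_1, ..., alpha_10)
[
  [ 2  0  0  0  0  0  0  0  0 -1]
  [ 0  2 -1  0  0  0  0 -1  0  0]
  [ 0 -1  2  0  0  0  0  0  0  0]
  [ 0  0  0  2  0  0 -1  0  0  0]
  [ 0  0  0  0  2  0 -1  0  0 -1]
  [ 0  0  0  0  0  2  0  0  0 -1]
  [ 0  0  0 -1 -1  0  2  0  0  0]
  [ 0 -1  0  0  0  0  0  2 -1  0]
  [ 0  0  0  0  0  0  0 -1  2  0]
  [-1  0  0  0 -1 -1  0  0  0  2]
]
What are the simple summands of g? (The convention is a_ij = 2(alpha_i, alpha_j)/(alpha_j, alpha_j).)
type A_4 + type D_6

The diagram associated to this matrix has two connected components: the simple roots {alpha_2, alpha_3, alpha_8, alpha_9} form a chain of 4 nodes with single edges (A_4), and {alpha_1, alpha_4, alpha_5, alpha_6, alpha_7, alpha_10} form a chain of 4 nodes with a fork of two nodes at one end (D_6). A semisimple Lie algebra decomposes uniquely as the direct sum of simple ideals, one per connected component of its Dynkin diagram, so g ≅ A_4 ⊕ D_6 (dimension 24 + 66 = 90).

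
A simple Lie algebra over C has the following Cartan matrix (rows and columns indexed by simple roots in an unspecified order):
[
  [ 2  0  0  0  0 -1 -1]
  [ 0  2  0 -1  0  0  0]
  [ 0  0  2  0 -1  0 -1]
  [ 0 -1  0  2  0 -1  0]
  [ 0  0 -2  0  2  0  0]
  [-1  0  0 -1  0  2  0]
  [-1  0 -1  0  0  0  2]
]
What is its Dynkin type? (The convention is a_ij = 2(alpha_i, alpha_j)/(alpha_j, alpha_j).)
C_7

The matrix has rank 7 with 2's on the diagonal. Reading the off-diagonal entries as Dynkin edges (a single edge where a_ij = a_ji = -1; a double or triple edge where a_ij * a_ji = 2 or 3), the diagram is a chain of 7 nodes with a double edge at one end; the terminal node there is the unique long simple root (C_7). One simple-root ordering that puts it in standard form is (alpha_2, alpha_4, alpha_6, alpha_1, alpha_7, alpha_3, alpha_5). So the algebra is type C_7, i.e. sp(14).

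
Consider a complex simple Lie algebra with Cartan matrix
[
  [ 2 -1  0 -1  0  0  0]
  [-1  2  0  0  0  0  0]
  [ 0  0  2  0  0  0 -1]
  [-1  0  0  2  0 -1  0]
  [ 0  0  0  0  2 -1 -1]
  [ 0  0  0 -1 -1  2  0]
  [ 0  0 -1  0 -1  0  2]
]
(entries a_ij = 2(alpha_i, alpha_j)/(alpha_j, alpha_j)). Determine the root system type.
The matrix has rank 7 with 2's on the diagonal. Reading the off-diagonal entries as Dynkin edges (a single edge where a_ij = a_ji = -1; a double or triple edge where a_ij * a_ji = 2 or 3), the diagram is a chain of 7 nodes with single edges (A_7). One simple-root ordering that puts it in standard form is (alpha_2, alpha_1, alpha_4, alpha_6, alpha_5, alpha_7, alpha_3). So the algebra is type A_7, i.e. sl(8).

A7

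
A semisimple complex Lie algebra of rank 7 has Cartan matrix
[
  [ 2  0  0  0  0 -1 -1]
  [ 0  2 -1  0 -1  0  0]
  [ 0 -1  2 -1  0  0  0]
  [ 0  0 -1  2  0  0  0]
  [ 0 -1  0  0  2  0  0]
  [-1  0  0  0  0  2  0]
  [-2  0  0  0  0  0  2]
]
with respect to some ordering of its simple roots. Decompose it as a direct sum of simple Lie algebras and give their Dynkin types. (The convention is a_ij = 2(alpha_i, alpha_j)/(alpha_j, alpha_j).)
The diagram associated to this matrix has two connected components: the simple roots {alpha_2, alpha_3, alpha_4, alpha_5} form a chain of 4 nodes with single edges (A_4), and {alpha_1, alpha_6, alpha_7} form a chain of 3 nodes with a double edge at one end; the terminal node there is the unique long simple root (C_3). A semisimple Lie algebra decomposes uniquely as the direct sum of simple ideals, one per connected component of its Dynkin diagram, so g ≅ A_4 ⊕ C_3 (dimension 24 + 21 = 45).

type A_4 ⊕ type C_3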